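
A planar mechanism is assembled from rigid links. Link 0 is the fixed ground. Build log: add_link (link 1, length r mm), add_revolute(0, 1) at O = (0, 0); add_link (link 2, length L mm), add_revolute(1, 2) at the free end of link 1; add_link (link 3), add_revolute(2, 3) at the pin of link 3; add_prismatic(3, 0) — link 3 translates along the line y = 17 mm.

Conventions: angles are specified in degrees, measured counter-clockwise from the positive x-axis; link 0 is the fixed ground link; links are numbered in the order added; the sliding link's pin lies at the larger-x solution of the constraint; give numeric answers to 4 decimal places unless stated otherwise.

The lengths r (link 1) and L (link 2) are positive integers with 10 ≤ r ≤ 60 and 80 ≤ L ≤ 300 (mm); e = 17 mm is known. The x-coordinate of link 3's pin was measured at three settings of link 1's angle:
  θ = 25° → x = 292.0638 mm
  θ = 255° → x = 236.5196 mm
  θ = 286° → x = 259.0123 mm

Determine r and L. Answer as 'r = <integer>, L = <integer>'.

constraint per measurement: (x − r cos θ)² + (r sin θ − e)² = L²
subtracting the θ₁ and θ₂ equations cancels the r² and L² terms:
r = (x₁² − x₂²) / (2[(x₁cos θ₁ + e sin θ₁) − (x₂cos θ₂ + e sin θ₂)]) = 42.0000 → r = 42
L² = (x₁ − r cos θ₁)² + (r sin θ₁ − e)² = 64515.9899 → L = 254.0000 → L = 254
check at θ₃=286°: x = 259.0123 (printed 259.0123) ✓

r = 42, L = 254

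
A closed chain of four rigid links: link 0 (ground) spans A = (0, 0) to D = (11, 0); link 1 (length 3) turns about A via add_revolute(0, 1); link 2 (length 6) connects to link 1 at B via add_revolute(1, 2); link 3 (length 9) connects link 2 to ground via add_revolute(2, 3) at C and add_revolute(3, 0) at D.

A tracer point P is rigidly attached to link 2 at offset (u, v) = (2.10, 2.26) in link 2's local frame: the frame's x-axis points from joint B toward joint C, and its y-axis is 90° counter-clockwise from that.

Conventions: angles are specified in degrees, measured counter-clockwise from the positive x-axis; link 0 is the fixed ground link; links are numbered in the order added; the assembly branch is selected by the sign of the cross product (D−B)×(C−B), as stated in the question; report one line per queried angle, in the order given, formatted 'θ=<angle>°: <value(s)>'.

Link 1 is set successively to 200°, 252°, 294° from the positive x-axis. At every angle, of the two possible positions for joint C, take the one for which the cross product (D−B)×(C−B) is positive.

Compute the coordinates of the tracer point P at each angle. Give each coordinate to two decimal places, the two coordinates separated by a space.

A=(0,0), D=(11.00,0)
θ=200°: B = A + 3.00·(cos200°, sin200°) = (-2.8191, -1.0261)
θ=200°: |BD| = 13.8571
θ=200°: circle(B,6.00) ∩ circle(D,9.00): a=5.3048, h=2.8033
θ=200°:   candidates: C₊=(2.2636,2.1624) cross=38.846; C₋=(2.6788,-3.4289) cross=-38.846
θ=200°:   branch + wants cross > 0 → take C=(2.2636,2.1624) (cross=38.846)
θ=200°: ex = (C−B)/|BC| = (0.8471,0.5314); ey = (-0.5314,0.8471)
θ=200°: P = B + 2.10·ex + 2.26·ey = (-2.2411,2.0044)
θ=252°: B = A + 3.00·(cos252°, sin252°) = (-0.9271, -2.8532)
θ=252°: |BD| = 12.2636
θ=252°: circle(B,6.00) ∩ circle(D,9.00): a=4.2971, h=4.1875
θ=252°:   candidates: C₊=(2.2779,2.2191) cross=51.354; C₋=(4.2264,-5.9260) cross=-51.354
θ=252°:   branch + wants cross > 0 → take C=(2.2779,2.2191) (cross=51.354)
θ=252°: ex = (C−B)/|BC| = (0.5342,0.8454); ey = (-0.8454,0.5342)
θ=252°: P = B + 2.10·ex + 2.26·ey = (-1.7159,0.1293)
θ=294°: B = A + 3.00·(cos294°, sin294°) = (1.2202, -2.7406)
θ=294°: |BD| = 10.1565
θ=294°: circle(B,6.00) ∩ circle(D,9.00): a=2.8630, h=5.2729
θ=294°:   candidates: C₊=(2.5541,3.1092) cross=53.554; C₋=(5.3998,-7.0454) cross=-53.554
θ=294°:   branch + wants cross > 0 → take C=(2.5541,3.1092) (cross=53.554)
θ=294°: ex = (C−B)/|BC| = (0.2223,0.9750); ey = (-0.9750,0.2223)
θ=294°: P = B + 2.10·ex + 2.26·ey = (-0.5164,-0.1908)

θ=200°: -2.24 2.00
θ=252°: -1.72 0.13
θ=294°: -0.52 -0.19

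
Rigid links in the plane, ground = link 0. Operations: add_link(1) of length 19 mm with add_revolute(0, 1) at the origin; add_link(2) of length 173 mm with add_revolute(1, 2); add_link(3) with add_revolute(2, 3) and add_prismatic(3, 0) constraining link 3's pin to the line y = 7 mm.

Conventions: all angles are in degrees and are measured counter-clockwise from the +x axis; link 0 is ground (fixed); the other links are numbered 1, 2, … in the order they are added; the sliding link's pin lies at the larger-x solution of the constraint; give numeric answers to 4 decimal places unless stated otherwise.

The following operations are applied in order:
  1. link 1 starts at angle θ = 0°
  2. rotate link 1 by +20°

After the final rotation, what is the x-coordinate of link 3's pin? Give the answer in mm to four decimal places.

geometry: r = 19 mm, L = 173 mm, e = 7 mm; θ starts at 0°
rotate link 1 by +20°: θ ← 0° +20° = 20°
crank pin P = (r cos θ, r sin θ) = (17.854160, 6.498383)
h = r sin θ − e = 6.498383 − 7 = -0.501617
x = r cos θ + √(L² − h²) = 17.854160 + 172.999273 = 190.853433

190.8534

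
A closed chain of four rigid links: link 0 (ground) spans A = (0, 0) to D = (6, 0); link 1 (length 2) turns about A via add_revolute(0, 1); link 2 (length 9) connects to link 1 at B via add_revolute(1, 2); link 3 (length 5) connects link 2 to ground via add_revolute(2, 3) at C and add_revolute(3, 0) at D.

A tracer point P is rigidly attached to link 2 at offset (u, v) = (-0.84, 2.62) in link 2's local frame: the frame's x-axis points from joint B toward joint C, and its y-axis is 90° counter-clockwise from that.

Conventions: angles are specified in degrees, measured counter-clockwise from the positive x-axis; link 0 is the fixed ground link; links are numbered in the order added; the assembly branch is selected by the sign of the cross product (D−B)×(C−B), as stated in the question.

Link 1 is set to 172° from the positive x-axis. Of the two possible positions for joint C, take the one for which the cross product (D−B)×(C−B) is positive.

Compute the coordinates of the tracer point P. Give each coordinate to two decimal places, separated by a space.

A=(0,0), D=(6.00,0)
B = A + 2.00·(cos172°, sin172°) = (-1.9805, 0.2783)
|BD| = 7.9854
circle(B,9.00) ∩ circle(D,5.00): a=7.4991, h=4.9763
  candidates: C₊=(5.6875,4.9902) cross=39.738; C₋=(5.3405,-4.9563) cross=-39.738
  branch + wants cross > 0 → take C=(5.6875,4.9902) (cross=39.738)
ex = (C−B)/|BC| = (0.8520,0.5235); ey = (-0.5235,0.8520)
P = B + -0.84·ex + 2.62·ey = (-4.0679,2.0708)

-4.07 2.07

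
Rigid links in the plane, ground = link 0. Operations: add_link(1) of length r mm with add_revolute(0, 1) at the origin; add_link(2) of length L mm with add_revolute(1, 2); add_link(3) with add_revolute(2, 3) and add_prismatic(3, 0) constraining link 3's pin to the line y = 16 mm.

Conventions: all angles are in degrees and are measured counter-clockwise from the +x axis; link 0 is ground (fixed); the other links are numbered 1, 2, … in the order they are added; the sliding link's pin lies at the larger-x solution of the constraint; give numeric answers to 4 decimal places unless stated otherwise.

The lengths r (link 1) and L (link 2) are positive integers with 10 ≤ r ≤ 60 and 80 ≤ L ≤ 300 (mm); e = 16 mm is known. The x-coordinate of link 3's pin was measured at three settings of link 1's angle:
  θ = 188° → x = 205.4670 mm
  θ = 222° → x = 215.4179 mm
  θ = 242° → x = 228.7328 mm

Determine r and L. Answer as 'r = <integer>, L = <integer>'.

constraint per measurement: (x − r cos θ)² + (r sin θ − e)² = L²
subtracting the θ₁ and θ₂ equations cancels the r² and L² terms:
r = (x₁² − x₂²) / (2[(x₁cos θ₁ + e sin θ₁) − (x₂cos θ₂ + e sin θ₂)]) = 60.0002 → r = 60
L² = (x₁ − r cos θ₁)² + (r sin θ₁ − e)² = 70755.9896 → L = 266.0000 → L = 266
check at θ₃=242°: x = 228.7328 (printed 228.7328) ✓

r = 60, L = 266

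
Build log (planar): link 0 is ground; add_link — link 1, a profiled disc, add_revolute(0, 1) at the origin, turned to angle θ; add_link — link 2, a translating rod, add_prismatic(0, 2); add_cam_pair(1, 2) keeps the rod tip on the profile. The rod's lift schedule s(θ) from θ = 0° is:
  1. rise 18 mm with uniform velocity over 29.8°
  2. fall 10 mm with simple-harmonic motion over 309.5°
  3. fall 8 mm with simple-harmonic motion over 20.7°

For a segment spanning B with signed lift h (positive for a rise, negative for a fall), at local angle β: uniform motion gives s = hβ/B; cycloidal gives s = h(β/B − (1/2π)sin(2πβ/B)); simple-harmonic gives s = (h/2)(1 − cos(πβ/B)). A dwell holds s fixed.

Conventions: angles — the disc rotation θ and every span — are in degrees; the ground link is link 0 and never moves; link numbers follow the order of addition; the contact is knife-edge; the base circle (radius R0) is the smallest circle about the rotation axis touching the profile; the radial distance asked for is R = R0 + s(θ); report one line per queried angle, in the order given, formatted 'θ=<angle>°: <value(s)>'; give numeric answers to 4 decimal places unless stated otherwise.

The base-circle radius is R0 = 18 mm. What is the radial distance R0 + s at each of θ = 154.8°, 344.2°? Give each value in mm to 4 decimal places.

seg 1 [0°–29.8°] uniform, h=18: full span → s += 18 → s = 18.0000
seg 2 [29.8°–339.3°] simple-harmonic, h=-10: θ=154.8° here. β=125, B=309.5. -10/2·(1 − cos(π·0.4039)) = -3.5130 → s = 14.4870
seg 2 [29.8°–339.3°] simple-harmonic, h=-10: full span → s += -10 → s = 8.0000
seg 3 [339.3°–360°] simple-harmonic, h=-8: θ=344.2° here. β=4.9, B=20.7. -8/2·(1 − cos(π·0.2367)) = -1.0560 → s = 6.9440
θ=154.8°: R = R0 + s = 18 + 14.4870 = 32.4870
θ=344.2°: R = R0 + s = 18 + 6.9440 = 24.9440

θ=154.8°: 32.4870
θ=344.2°: 24.9440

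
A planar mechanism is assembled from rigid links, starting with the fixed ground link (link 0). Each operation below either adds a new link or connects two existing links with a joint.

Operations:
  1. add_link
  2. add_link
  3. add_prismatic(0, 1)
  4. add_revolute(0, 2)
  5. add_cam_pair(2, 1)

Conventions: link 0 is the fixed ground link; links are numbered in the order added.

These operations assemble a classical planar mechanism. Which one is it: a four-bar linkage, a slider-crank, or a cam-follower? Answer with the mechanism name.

links: 3 (incl. ground); joints: 1 revolute, 1 prismatic, 1 higher (cam) pair, forming one closed loop
3 links, revolute + prismatic + higher pair in one loop → cam-follower

cam-follower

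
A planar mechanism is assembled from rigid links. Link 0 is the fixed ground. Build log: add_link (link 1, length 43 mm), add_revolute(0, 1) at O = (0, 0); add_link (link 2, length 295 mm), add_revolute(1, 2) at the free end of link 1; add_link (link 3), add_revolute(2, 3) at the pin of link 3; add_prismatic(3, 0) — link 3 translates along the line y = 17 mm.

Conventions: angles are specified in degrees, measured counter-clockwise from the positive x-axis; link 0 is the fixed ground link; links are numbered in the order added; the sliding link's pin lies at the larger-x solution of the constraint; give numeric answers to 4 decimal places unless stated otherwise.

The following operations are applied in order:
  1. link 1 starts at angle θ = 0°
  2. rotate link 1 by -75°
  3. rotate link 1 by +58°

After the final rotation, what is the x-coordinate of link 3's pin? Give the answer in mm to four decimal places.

geometry: r = 43 mm, L = 295 mm, e = 17 mm; θ starts at 0°
rotate link 1 by -75°: θ ← 0° -75° = -75°
rotate link 1 by +58°: θ ← -75° +58° = -17°
crank pin P = (r cos θ, r sin θ) = (41.121105, -12.571983)
h = r sin θ − e = -12.571983 − 17 = -29.571983
x = r cos θ + √(L² − h²) = 41.121105 + 293.514050 = 334.635155

334.6352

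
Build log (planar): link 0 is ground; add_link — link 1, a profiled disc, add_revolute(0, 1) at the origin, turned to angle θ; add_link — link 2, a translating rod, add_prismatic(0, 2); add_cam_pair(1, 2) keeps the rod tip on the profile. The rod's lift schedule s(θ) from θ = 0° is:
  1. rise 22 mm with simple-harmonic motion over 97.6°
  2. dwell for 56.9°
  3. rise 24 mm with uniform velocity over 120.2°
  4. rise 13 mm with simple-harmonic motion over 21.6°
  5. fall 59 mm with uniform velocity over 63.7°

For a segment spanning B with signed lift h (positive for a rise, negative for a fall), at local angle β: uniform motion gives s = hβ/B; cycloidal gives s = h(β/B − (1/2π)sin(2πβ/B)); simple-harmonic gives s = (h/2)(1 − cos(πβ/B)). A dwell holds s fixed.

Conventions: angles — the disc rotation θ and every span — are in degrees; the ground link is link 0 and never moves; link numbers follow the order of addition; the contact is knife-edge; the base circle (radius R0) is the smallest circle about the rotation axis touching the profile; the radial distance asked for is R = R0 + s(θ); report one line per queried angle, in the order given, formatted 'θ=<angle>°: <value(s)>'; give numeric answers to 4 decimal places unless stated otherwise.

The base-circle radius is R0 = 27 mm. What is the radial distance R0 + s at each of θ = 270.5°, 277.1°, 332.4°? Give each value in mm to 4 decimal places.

seg 1 [0°–97.6°] simple-harmonic, h=22: full span → s += 22 → s = 22.0000
seg 2 [97.6°–154.5°] dwell: s stays 22.0000
seg 3 [154.5°–274.7°] uniform, h=24: θ=270.5° here. β=116, B=120.2. 24·116/120.2 = 23.1614 → s = 45.1614
seg 3 [154.5°–274.7°] uniform, h=24: full span → s += 24 → s = 46.0000
seg 4 [274.7°–296.3°] simple-harmonic, h=13: θ=277.1° here. β=2.4, B=21.6. 13/2·(1 − cos(π·0.1111)) = 0.3920 → s = 46.3920
seg 4 [274.7°–296.3°] simple-harmonic, h=13: full span → s += 13 → s = 59.0000
seg 5 [296.3°–360°] uniform, h=-59: θ=332.4° here. β=36.1, B=63.7. -59·36.1/63.7 = -33.4364 → s = 25.5636
θ=270.5°: R = R0 + s = 27 + 45.1614 = 72.1614
θ=277.1°: R = R0 + s = 27 + 46.3920 = 73.3920
θ=332.4°: R = R0 + s = 27 + 25.5636 = 52.5636

θ=270.5°: 72.1614
θ=277.1°: 73.3920
θ=332.4°: 52.5636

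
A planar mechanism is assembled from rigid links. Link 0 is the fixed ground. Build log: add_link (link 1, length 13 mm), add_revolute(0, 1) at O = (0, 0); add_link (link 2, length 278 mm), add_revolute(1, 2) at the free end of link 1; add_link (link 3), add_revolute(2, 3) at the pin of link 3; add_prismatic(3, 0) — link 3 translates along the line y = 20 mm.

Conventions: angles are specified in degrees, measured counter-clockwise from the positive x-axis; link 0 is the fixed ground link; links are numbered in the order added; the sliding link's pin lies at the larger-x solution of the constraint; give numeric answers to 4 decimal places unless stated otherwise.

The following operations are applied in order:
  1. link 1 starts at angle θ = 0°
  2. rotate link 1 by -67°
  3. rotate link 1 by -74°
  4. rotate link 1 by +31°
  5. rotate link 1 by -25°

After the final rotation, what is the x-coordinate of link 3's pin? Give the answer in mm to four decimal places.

geometry: r = 13 mm, L = 278 mm, e = 20 mm; θ starts at 0°
rotate link 1 by -67°: θ ← 0° -67° = -67°
rotate link 1 by -74°: θ ← -67° -74° = -141°
rotate link 1 by +31°: θ ← -141° +31° = -110°
rotate link 1 by -25°: θ ← -110° -25° = -135°
crank pin P = (r cos θ, r sin θ) = (-9.192388, -9.192388)
h = r sin θ − e = -9.192388 − 20 = -29.192388
x = r cos θ + √(L² − h²) = -9.192388 + 276.463026 = 267.270637

267.2706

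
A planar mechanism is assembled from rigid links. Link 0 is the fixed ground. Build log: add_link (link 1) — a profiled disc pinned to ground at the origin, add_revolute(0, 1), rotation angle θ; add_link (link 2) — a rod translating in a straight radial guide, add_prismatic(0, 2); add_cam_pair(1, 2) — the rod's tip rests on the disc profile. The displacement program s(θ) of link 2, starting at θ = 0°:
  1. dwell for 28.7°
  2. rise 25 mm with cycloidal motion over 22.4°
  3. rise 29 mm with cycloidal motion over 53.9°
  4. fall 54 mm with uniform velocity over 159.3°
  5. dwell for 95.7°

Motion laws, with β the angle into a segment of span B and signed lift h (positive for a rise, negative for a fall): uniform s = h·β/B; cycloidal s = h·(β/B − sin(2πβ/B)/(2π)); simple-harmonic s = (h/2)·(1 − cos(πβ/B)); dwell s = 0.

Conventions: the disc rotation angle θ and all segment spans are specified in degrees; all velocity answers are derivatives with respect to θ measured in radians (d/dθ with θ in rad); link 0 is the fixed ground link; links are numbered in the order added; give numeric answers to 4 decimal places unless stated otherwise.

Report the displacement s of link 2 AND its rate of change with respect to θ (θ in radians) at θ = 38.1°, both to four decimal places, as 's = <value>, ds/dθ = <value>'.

seg 1 [0°–28.7°] dwell: s stays 0.0000
seg 2 [28.7°–51.1°] cycloidal, h=25: θ=38.1° here. β=9.4, B=22.4. 25·(0.4196 − sin(2π·0.4196)/(2π)) = 8.5664 → s = 8.5664
velocity in seg [28.7°–51.1°] (cycloidal), θ in radians: β = 9.4° = 0.1641 rad, B = 22.4° = 0.3910 rad; ds/dθ = (h/B)(1 − cos(2πβ/B)) = (25/0.3910)(1 − cos(2π·0.4196)) = 119.913379 mm/rad

s = 8.5664, ds/dθ = 119.9134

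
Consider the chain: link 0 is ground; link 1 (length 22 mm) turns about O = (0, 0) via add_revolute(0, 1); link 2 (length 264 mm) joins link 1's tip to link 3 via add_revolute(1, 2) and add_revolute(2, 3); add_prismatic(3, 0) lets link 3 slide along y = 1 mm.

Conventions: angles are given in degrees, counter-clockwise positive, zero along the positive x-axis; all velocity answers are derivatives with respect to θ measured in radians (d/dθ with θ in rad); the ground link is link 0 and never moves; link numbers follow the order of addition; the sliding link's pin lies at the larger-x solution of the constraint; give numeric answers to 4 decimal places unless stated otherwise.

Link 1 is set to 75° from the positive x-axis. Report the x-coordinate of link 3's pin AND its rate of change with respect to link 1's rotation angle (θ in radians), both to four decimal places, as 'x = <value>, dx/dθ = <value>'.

geometry: r = 22 mm, L = 264 mm, e = 1 mm
crank pin P = (r cos θ, r sin θ) = (5.694019, 21.250368)
h = r sin θ − e = 21.250368 − 1 = 20.250368
x = r cos θ + √(L² − h²) = 5.694019 + 263.222192 = 268.916211
dx/dθ = −r sin θ − h·r cos θ/√(L² − h²) (θ in radians; h = 20.250368) = -21.688424

x = 268.9162, dx/dθ = -21.6884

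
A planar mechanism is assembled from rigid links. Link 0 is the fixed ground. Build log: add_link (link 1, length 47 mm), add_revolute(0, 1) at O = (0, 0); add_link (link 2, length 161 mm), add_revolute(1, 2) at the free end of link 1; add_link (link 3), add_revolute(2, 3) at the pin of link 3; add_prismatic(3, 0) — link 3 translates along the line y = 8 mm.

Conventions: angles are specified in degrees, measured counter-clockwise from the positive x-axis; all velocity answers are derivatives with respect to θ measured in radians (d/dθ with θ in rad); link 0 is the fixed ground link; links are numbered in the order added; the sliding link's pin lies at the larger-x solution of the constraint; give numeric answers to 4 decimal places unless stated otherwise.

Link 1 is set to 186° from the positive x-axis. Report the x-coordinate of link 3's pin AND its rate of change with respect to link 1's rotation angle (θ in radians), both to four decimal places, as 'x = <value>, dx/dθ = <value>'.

geometry: r = 47 mm, L = 161 mm, e = 8 mm
crank pin P = (r cos θ, r sin θ) = (-46.742529, -4.912838)
h = r sin θ − e = -4.912838 − 8 = -12.912838
x = r cos θ + √(L² − h²) = -46.742529 + 160.481334 = 113.738805
dx/dθ = −r sin θ − h·r cos θ/√(L² − h²) (θ in radians; h = -12.912838) = 1.151785

x = 113.7388, dx/dθ = 1.1518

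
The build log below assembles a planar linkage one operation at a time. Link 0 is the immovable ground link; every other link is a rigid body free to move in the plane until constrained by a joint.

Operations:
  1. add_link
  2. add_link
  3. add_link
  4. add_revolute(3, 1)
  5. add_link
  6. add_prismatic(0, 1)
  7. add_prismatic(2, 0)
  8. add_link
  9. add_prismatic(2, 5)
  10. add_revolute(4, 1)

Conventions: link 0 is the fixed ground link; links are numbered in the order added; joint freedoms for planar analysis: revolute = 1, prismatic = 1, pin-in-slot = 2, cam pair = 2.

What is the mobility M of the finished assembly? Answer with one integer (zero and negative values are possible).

ground; <1,0,0>
#1 <2,0,0>
#2 <3,0,0>
#3 <4,0,0>
R:3↔1 J1 <4,1,0>
#4 <5,1,0>
P:0↔1 J1 <5,2,0>
P:2↔0 J1 <5,3,0>
#5 <6,3,0>
P:2↔5 J1 <6,4,0>
R:4↔1 J1 <6,5,0>
3×5 − 2×5 − 1×0 = 5

M = 5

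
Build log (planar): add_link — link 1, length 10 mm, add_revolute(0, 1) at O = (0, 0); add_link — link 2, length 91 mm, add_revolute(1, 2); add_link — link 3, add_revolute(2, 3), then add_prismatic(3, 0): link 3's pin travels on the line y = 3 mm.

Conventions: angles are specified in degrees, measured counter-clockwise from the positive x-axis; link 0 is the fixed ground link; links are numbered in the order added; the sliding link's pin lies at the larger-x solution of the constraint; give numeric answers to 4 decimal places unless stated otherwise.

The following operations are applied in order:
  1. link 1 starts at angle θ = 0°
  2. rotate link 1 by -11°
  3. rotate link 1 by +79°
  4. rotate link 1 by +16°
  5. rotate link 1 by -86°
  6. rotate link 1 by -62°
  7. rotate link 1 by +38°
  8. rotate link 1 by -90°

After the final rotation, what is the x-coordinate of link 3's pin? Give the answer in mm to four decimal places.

geometry: r = 10 mm, L = 91 mm, e = 3 mm; θ starts at 0°
rotate link 1 by -11°: θ ← 0° -11° = -11°
rotate link 1 by +79°: θ ← -11° +79° = 68°
rotate link 1 by +16°: θ ← 68° +16° = 84°
rotate link 1 by -86°: θ ← 84° -86° = -2°
rotate link 1 by -62°: θ ← -2° -62° = -64°
rotate link 1 by +38°: θ ← -64° +38° = -26°
rotate link 1 by -90°: θ ← -26° -90° = -116°
crank pin P = (r cos θ, r sin θ) = (-4.383711, -8.987940)
h = r sin θ − e = -8.987940 − 3 = -11.987940
x = r cos θ + √(L² − h²) = -4.383711 + 90.206925 = 85.823213

85.8232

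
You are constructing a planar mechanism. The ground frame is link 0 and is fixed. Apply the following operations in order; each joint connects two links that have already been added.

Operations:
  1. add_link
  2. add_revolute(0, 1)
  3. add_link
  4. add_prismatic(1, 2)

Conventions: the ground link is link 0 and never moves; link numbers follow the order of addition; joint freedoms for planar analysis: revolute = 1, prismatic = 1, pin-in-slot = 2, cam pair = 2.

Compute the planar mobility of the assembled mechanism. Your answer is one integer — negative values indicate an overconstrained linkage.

L=1 J1=0 J2=0
add link → L=2 J1=0 J2=0
R@0,1 dof=1 J1 → L=2 J1=1 J2=0
add link → L=3 J1=1 J2=0
P@1,2 dof=1 J1 → L=3 J1=2 J2=0
M=3(L−1)−2J1−J2=3·2−2·2−0=2

M = 2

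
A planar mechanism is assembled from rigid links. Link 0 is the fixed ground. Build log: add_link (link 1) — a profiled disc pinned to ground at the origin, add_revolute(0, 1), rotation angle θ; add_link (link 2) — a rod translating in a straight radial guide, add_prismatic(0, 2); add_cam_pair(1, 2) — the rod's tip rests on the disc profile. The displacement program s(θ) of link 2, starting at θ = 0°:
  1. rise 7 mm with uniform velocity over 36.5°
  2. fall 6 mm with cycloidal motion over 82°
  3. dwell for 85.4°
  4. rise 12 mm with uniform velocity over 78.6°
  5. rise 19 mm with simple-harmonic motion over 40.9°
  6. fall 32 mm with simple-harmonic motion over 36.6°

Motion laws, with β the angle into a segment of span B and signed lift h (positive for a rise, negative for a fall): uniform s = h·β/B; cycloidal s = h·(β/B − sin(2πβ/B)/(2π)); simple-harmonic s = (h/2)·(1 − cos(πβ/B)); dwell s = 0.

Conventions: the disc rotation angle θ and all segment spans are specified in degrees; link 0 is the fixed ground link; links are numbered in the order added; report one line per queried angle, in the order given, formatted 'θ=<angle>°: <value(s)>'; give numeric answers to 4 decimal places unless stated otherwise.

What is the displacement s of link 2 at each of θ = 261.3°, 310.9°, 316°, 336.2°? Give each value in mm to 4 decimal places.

seg 1 [0°–36.5°] uniform, h=7: full span → s += 7 → s = 7.0000
seg 2 [36.5°–118.5°] cycloidal, h=-6: full span → s += -6 → s = 1.0000
seg 3 [118.5°–203.9°] dwell: s stays 1.0000
seg 4 [203.9°–282.5°] uniform, h=12: θ=261.3° here. β=57.4, B=78.6. 12·57.4/78.6 = 8.7634 → s = 9.7634
seg 4 [203.9°–282.5°] uniform, h=12: full span → s += 12 → s = 13.0000
seg 5 [282.5°–323.4°] simple-harmonic, h=19: θ=310.9° here. β=28.4, B=40.9. 19/2·(1 − cos(π·0.6944)) = 14.9473 → s = 27.9473
seg 5 [282.5°–323.4°] simple-harmonic, h=19: θ=316° here. β=33.5, B=40.9. 19/2·(1 − cos(π·0.8191)) = 17.5062 → s = 30.5062
seg 5 [282.5°–323.4°] simple-harmonic, h=19: full span → s += 19 → s = 32.0000
seg 6 [323.4°–360°] simple-harmonic, h=-32: θ=336.2° here. β=12.8, B=36.6. -32/2·(1 − cos(π·0.3497)) = -8.7239 → s = 23.2761

θ=261.3°: 9.7634
θ=310.9°: 27.9473
θ=316°: 30.5062
θ=336.2°: 23.2761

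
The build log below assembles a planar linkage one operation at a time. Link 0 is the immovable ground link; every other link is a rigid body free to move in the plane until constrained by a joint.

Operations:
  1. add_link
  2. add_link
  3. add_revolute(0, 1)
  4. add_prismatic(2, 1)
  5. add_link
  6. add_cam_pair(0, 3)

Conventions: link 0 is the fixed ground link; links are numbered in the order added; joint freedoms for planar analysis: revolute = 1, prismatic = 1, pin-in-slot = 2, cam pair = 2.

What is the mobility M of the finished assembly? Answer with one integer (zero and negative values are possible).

(L,J1,J2)=(1,0,0); link0 fixed
link1: (2,0,0)
link2: (3,0,0)
R 0-1 [J1]: (3,1,0)
P 2-1 [J1]: (3,2,0)
link3: (4,2,0)
C 0-3 [J2]: (4,2,1)
Grübler: 3·3 − 2·2 − 1 = 4

M = 4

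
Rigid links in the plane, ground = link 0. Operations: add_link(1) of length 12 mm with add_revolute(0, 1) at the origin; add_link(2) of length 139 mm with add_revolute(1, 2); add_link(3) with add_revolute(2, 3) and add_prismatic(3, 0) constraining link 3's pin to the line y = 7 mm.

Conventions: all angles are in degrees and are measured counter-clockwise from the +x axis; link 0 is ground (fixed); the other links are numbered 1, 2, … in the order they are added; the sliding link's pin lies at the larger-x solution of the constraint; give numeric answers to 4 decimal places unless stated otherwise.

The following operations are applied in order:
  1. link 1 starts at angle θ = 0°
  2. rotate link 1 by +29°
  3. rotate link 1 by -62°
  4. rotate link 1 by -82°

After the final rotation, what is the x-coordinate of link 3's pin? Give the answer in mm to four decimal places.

geometry: r = 12 mm, L = 139 mm, e = 7 mm; θ starts at 0°
rotate link 1 by +29°: θ ← 0° +29° = 29°
rotate link 1 by -62°: θ ← 29° -62° = -33°
rotate link 1 by -82°: θ ← -33° -82° = -115°
crank pin P = (r cos θ, r sin θ) = (-5.071419, -10.875693)
h = r sin θ − e = -10.875693 − 7 = -17.875693
x = r cos θ + √(L² − h²) = -5.071419 + 137.845782 = 132.774363

132.7744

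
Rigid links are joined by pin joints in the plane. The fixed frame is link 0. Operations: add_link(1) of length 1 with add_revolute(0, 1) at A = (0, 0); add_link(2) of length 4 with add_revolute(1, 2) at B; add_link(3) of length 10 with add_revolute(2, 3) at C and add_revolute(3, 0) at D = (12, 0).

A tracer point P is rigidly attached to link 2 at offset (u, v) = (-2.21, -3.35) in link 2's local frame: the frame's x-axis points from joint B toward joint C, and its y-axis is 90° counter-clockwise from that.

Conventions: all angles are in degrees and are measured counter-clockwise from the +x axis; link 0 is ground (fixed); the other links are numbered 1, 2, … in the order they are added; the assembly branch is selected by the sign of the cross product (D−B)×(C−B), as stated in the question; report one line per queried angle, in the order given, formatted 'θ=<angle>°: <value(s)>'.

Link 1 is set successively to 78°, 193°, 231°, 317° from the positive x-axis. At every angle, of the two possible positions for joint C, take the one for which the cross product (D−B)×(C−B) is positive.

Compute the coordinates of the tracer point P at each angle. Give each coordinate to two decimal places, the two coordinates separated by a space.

A=(0,0), D=(12.00,0)
θ=78°: B = A + 1.00·(cos78°, sin78°) = (0.2079, 0.9781)
θ=78°: |BD| = 11.8326
θ=78°: circle(B,4.00) ∩ circle(D,10.00): a=2.3668, h=3.2247
θ=78°:   candidates: C₊=(2.8332,3.9961) cross=38.156; C₋=(2.3000,-2.4311) cross=-38.156
θ=78°:   branch + wants cross > 0 → take C=(2.8332,3.9961) (cross=38.156)
θ=78°: ex = (C−B)/|BC| = (0.6563,0.7545); ey = (-0.7545,0.6563)
θ=78°: P = B + -2.21·ex + -3.35·ey = (1.2850,-2.8879)
θ=193°: B = A + 1.00·(cos193°, sin193°) = (-0.9744, -0.2250)
θ=193°: |BD| = 12.9763
θ=193°: circle(B,4.00) ∩ circle(D,10.00): a=3.2515, h=2.3298
θ=193°:   candidates: C₊=(2.2362,2.1608) cross=30.232; C₋=(2.3170,-2.4980) cross=-30.232
θ=193°:   branch + wants cross > 0 → take C=(2.2362,2.1608) (cross=30.232)
θ=193°: ex = (C−B)/|BC| = (0.8027,0.5964); ey = (-0.5964,0.8027)
θ=193°: P = B + -2.21·ex + -3.35·ey = (-0.7501,-4.2320)
θ=231°: B = A + 1.00·(cos231°, sin231°) = (-0.6293, -0.7771)
θ=231°: |BD| = 12.6532
θ=231°: circle(B,4.00) ∩ circle(D,10.00): a=3.0073, h=2.6375
θ=231°:   candidates: C₊=(2.2103,2.0400) cross=33.372; C₋=(2.5343,-3.2249) cross=-33.372
θ=231°:   branch + wants cross > 0 → take C=(2.2103,2.0400) (cross=33.372)
θ=231°: ex = (C−B)/|BC| = (0.7099,0.7043); ey = (-0.7043,0.7099)
θ=231°: P = B + -2.21·ex + -3.35·ey = (0.1612,-4.7118)
θ=317°: B = A + 1.00·(cos317°, sin317°) = (0.7314, -0.6820)
θ=317°: |BD| = 11.2893
θ=317°: circle(B,4.00) ∩ circle(D,10.00): a=1.9243, h=3.5067
θ=317°:   candidates: C₊=(2.4403,2.9346) cross=39.588; C₋=(2.8640,-4.0661) cross=-39.588
θ=317°:   branch + wants cross > 0 → take C=(2.4403,2.9346) (cross=39.588)
θ=317°: ex = (C−B)/|BC| = (0.4272,0.9041); ey = (-0.9041,0.4272)
θ=317°: P = B + -2.21·ex + -3.35·ey = (2.8161,-4.1114)

θ=78°: 1.29 -2.89
θ=193°: -0.75 -4.23
θ=231°: 0.16 -4.71
θ=317°: 2.82 -4.11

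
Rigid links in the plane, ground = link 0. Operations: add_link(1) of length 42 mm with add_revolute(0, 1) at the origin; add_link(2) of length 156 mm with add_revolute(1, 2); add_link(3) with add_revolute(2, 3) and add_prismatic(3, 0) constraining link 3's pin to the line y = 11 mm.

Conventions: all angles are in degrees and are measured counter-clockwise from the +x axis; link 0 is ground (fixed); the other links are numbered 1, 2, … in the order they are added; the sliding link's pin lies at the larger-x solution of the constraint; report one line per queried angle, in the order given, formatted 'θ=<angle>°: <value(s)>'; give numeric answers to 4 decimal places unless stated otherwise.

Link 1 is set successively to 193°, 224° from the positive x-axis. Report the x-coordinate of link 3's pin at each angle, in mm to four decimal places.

geometry: r = 42 mm, L = 156 mm, e = 11 mm
θ=193°: crank pin P = (r cos θ, r sin θ) = (-40.923543, -9.447944)
θ=193°: h = r sin θ − e = -9.447944 − 11 = -20.447944
θ=193°: x = r cos θ + √(L² − h²) = -40.923543 + 154.654071 = 113.730528
θ=224°: crank pin P = (r cos θ, r sin θ) = (-30.212272, -29.175652)
θ=224°: h = r sin θ − e = -29.175652 − 11 = -40.175652
θ=224°: x = r cos θ + √(L² − h²) = -30.212272 + 150.737908 = 120.525637

θ=193°: 113.7305
θ=224°: 120.5256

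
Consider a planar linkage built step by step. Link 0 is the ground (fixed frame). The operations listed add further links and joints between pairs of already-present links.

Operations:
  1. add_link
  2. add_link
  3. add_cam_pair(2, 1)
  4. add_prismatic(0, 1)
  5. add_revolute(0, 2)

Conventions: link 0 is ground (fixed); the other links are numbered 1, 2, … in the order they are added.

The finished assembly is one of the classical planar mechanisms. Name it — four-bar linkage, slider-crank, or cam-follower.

links: 3 (incl. ground); joints: 1 revolute, 1 prismatic, 1 higher (cam) pair, forming one closed loop
3 links, revolute + prismatic + higher pair in one loop → cam-follower

cam-follower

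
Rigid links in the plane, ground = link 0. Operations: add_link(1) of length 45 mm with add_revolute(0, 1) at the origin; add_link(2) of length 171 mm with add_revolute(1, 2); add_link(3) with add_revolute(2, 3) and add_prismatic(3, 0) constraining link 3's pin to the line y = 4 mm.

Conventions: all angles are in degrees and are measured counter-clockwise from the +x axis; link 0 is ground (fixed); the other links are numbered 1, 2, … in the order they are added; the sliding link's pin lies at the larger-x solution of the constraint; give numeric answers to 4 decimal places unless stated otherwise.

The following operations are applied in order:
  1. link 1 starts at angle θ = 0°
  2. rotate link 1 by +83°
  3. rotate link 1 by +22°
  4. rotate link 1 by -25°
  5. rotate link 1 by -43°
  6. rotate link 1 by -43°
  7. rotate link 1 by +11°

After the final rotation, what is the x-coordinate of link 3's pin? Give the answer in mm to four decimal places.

geometry: r = 45 mm, L = 171 mm, e = 4 mm; θ starts at 0°
rotate link 1 by +83°: θ ← 0° +83° = 83°
rotate link 1 by +22°: θ ← 83° +22° = 105°
rotate link 1 by -25°: θ ← 105° -25° = 80°
rotate link 1 by -43°: θ ← 80° -43° = 37°
rotate link 1 by -43°: θ ← 37° -43° = -6°
rotate link 1 by +11°: θ ← -6° +11° = 5°
crank pin P = (r cos θ, r sin θ) = (44.828761, 3.922008)
h = r sin θ − e = 3.922008 − 4 = -0.077992
x = r cos θ + √(L² − h²) = 44.828761 + 170.999982 = 215.828744

215.8287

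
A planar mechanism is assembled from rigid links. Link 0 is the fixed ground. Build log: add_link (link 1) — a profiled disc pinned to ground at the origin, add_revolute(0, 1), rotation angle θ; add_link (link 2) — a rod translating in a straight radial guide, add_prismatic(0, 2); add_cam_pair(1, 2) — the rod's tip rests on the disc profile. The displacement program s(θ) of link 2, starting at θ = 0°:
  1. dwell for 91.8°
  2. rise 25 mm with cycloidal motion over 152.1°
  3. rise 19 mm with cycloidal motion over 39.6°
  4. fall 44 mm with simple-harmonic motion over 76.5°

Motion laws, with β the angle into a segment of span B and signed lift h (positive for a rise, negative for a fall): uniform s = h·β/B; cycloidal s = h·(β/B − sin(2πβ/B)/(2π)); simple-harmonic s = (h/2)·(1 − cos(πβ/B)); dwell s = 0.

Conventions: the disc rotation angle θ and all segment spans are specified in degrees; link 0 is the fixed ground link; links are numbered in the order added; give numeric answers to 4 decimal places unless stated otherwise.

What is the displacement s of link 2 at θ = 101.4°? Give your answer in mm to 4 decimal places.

seg 1 [0°–91.8°] dwell: s stays 0.0000
seg 2 [91.8°–243.9°] cycloidal, h=25: θ=101.4° here. β=9.6, B=152.1. 25·(0.0631 − sin(2π·0.0631)/(2π)) = 0.0410 → s = 0.0410

0.0410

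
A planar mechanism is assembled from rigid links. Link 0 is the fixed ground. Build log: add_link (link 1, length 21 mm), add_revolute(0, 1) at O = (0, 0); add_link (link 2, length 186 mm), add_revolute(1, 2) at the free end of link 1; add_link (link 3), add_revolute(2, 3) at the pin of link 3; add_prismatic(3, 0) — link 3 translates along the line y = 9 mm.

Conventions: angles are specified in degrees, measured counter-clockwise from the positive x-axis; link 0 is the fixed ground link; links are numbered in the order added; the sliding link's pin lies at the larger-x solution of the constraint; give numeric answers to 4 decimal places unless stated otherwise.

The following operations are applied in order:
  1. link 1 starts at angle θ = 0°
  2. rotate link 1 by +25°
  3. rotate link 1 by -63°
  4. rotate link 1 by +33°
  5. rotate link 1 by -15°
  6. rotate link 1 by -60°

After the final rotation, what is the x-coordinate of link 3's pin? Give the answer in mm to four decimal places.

geometry: r = 21 mm, L = 186 mm, e = 9 mm; θ starts at 0°
rotate link 1 by +25°: θ ← 0° +25° = 25°
rotate link 1 by -63°: θ ← 25° -63° = -38°
rotate link 1 by +33°: θ ← -38° +33° = -5°
rotate link 1 by -15°: θ ← -5° -15° = -20°
rotate link 1 by -60°: θ ← -20° -60° = -80°
crank pin P = (r cos θ, r sin θ) = (3.646612, -20.680963)
h = r sin θ − e = -20.680963 − 9 = -29.680963
x = r cos θ + √(L² − h²) = 3.646612 + 183.616558 = 187.263170

187.2632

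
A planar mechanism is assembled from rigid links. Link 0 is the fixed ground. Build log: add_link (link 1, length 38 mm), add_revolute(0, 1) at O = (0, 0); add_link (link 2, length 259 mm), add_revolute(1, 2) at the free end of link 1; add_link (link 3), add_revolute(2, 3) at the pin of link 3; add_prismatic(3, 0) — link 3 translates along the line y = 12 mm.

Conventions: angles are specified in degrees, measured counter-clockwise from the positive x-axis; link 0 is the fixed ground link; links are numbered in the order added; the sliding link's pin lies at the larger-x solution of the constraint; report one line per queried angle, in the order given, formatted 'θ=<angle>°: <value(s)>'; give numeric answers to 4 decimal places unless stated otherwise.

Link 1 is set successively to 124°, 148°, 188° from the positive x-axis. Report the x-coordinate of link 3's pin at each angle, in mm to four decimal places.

geometry: r = 38 mm, L = 259 mm, e = 12 mm
θ=124°: crank pin P = (r cos θ, r sin θ) = (-21.249330, 31.503428)
θ=124°: h = r sin θ − e = 31.503428 − 12 = 19.503428
θ=124°: x = r cos θ + √(L² − h²) = -21.249330 + 258.264625 = 237.015294
θ=148°: crank pin P = (r cos θ, r sin θ) = (-32.225828, 20.136932)
θ=148°: h = r sin θ − e = 20.136932 − 12 = 8.136932
θ=148°: x = r cos θ + √(L² − h²) = -32.225828 + 258.872151 = 226.646323
θ=188°: crank pin P = (r cos θ, r sin θ) = (-37.630187, -5.288578)
θ=188°: h = r sin θ − e = -5.288578 − 12 = -17.288578
θ=188°: x = r cos θ + √(L² − h²) = -37.630187 + 258.422339 = 220.792152

θ=124°: 237.0153
θ=148°: 226.6463
θ=188°: 220.7922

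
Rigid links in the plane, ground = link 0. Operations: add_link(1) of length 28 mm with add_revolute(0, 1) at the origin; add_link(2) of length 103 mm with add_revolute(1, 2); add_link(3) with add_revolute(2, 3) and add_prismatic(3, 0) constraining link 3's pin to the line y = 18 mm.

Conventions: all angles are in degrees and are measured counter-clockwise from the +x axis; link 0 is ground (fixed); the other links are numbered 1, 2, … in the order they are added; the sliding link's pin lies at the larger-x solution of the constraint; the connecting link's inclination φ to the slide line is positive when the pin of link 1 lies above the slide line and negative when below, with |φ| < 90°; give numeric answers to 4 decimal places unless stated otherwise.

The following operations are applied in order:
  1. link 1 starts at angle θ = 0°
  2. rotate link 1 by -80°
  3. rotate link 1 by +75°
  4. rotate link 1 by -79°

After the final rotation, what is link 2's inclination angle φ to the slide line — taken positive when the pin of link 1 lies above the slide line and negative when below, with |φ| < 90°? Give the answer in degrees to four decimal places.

geometry: r = 28 mm, L = 103 mm, e = 18 mm; θ starts at 0°
rotate link 1 by -80°: θ ← 0° -80° = -80°
rotate link 1 by +75°: θ ← -80° +75° = -5°
rotate link 1 by -79°: θ ← -5° -79° = -84°
h = r sin θ − e = -27.846613 − 18 = -45.846613
sin φ = h / L = -45.846613 / 103 = -0.44511275
φ = arcsin(-0.44511275) = -26.430553°

-26.4306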